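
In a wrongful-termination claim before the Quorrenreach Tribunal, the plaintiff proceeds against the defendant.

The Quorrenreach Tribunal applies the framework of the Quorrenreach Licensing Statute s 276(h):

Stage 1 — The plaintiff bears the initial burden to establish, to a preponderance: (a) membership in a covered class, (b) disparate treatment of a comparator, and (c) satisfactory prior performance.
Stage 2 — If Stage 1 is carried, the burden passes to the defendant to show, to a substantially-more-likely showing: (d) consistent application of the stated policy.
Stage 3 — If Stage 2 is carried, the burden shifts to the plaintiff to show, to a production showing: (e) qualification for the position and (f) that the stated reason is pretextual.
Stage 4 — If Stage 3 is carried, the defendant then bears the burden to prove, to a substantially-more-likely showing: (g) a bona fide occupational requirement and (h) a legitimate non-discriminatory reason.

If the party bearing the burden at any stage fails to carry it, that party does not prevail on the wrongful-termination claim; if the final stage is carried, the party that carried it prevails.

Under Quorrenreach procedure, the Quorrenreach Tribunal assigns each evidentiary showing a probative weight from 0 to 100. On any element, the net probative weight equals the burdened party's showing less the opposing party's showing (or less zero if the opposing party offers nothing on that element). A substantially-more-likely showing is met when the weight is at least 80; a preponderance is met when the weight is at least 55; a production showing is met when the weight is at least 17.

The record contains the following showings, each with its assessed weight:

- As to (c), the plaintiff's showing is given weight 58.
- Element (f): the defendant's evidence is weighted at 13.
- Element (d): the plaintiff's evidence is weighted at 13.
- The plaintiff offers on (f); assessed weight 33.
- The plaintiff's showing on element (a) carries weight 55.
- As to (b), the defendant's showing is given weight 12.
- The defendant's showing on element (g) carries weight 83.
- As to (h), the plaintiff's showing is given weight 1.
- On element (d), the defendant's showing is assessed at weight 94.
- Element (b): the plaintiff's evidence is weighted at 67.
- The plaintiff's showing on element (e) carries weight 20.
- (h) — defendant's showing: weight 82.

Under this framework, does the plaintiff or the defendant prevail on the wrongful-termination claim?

At Stage 1 the plaintiff must meet a preponderance (weight is at least 55): on (a) the weight is 55, ≥ 55, so (a) meets the standard; on (b) the weight is 67 less the opposing 12 gives net 55, ≥ 55, so (b) meets the standard; on (c) the weight is 58, which does reach 55, so (c) meets the standard.
  All elements met. The burden passes to the defendant.
At Stage 2 the defendant must meet a substantially-more-likely showing (weight is at least 80): on (d) the weight is 94 less the opposing 13 gives net 81, which does reach 80, so (d) meets the standard.
  Stage 2 carried; the burden shifts to the plaintiff.
At Stage 3 the plaintiff must meet a production showing (weight is at least 17): on (e) the weight is 20, ≥ 17, so (e) meets the standard; on (f) the weight is 33 less the opposing 13 gives net 20, which does reach 17, so (f) meets the standard.
  Stage 3 is satisfied; the onus moves to the defendant.
At Stage 4 the defendant must meet a substantially-more-likely showing (weight is at least 80): on (g) the weight is 83, ≥ 80, so (g) meets the standard; on (h) the weight is 82 less the opposing 1 gives net 81, ≥ 80, so (h) meets the standard.
  Stage 4 carried; the final stage is satisfied.
With every stage satisfied, the defendant prevails.

defendant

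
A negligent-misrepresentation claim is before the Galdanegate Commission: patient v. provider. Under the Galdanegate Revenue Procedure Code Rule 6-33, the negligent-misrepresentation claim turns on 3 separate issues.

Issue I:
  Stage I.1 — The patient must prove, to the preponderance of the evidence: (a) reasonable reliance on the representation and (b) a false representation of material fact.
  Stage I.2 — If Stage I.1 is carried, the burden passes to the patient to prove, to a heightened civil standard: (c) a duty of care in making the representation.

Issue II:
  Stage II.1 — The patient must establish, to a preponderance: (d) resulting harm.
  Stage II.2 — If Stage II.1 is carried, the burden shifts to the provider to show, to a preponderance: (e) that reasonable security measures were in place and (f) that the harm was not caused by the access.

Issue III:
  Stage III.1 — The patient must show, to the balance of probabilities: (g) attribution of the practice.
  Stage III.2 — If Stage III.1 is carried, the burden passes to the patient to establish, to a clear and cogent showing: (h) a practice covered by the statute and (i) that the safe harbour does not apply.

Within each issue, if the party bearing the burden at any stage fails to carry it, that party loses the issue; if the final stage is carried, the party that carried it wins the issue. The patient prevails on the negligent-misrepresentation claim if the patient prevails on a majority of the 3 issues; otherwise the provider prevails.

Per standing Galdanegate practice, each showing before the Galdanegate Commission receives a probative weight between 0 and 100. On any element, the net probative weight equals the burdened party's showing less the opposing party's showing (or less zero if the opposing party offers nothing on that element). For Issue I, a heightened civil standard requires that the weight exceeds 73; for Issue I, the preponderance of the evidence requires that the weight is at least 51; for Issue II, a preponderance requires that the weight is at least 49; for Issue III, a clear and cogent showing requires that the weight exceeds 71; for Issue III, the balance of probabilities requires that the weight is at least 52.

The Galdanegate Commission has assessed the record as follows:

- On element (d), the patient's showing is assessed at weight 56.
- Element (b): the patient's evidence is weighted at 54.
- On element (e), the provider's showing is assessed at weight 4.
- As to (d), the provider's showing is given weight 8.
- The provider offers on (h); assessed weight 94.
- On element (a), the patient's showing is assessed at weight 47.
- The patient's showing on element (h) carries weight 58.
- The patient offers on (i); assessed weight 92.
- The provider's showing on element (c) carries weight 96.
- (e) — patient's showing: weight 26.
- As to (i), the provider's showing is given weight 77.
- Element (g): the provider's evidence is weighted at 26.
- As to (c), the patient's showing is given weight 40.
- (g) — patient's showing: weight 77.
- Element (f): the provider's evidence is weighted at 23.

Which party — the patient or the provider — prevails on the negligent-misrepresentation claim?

provider

— Issue I —
Stage I.1 — burden on patient; standard: the preponderance of the evidence (weight is at least 51).
    (a): 47 < 51 [not met]
    (b): 54 ≥ 51 [met]
  Not every element is met, so the patient fails to carry Stage I.1.
The provider prevails on this issue.
— Issue II —
Stage II.1 — burden on patient; standard: a preponderance (weight is at least 49).
    (d): 56 − 8 = 48 < 49 [not met]
  Stage II.1 not carried; the patient fails its burden.
So the provider prevails on this issue.
— Issue III —
At Stage III.1 the patient must meet the balance of probabilities (weight is at least 52): on (g) the weight is 77 less the opposing 26 gives net 51, which does not reach 52, so (g) does not meet the standard.
  Stage III.1 not carried; the patient fails its burden.
So the provider prevails on this issue.
Per-issue: Issue I → provider; Issue II → provider; Issue III → provider. The patient must prevail on a majority of issues; overall, the provider prevails.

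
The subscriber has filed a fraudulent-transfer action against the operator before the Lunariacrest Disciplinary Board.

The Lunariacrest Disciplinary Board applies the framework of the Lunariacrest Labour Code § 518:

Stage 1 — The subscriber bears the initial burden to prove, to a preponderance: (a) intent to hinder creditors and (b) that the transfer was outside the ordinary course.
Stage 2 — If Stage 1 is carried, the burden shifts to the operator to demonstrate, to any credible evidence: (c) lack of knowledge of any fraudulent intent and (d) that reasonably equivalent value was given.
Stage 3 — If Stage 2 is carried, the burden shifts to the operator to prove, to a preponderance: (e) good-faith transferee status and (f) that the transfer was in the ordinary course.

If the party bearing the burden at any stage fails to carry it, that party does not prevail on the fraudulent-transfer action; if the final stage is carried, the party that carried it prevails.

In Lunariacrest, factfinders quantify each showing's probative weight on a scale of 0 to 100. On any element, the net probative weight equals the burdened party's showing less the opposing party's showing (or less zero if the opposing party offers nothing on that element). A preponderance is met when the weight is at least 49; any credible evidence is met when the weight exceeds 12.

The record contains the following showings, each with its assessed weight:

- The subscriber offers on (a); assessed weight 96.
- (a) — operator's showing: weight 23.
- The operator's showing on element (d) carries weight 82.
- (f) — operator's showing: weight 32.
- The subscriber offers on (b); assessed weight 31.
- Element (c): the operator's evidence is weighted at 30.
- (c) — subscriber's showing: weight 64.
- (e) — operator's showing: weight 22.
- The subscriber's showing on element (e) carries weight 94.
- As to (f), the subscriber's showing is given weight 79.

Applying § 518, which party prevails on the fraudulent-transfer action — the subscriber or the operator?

operator

Stage 1 (subscriber, a preponderance, weight is at least 49): (a) net 96−23=73 ≥ 49 — meets; (b) 31 < 49 — fails.
  Stage 1 not carried; the subscriber fails its burden.
So the operator prevails.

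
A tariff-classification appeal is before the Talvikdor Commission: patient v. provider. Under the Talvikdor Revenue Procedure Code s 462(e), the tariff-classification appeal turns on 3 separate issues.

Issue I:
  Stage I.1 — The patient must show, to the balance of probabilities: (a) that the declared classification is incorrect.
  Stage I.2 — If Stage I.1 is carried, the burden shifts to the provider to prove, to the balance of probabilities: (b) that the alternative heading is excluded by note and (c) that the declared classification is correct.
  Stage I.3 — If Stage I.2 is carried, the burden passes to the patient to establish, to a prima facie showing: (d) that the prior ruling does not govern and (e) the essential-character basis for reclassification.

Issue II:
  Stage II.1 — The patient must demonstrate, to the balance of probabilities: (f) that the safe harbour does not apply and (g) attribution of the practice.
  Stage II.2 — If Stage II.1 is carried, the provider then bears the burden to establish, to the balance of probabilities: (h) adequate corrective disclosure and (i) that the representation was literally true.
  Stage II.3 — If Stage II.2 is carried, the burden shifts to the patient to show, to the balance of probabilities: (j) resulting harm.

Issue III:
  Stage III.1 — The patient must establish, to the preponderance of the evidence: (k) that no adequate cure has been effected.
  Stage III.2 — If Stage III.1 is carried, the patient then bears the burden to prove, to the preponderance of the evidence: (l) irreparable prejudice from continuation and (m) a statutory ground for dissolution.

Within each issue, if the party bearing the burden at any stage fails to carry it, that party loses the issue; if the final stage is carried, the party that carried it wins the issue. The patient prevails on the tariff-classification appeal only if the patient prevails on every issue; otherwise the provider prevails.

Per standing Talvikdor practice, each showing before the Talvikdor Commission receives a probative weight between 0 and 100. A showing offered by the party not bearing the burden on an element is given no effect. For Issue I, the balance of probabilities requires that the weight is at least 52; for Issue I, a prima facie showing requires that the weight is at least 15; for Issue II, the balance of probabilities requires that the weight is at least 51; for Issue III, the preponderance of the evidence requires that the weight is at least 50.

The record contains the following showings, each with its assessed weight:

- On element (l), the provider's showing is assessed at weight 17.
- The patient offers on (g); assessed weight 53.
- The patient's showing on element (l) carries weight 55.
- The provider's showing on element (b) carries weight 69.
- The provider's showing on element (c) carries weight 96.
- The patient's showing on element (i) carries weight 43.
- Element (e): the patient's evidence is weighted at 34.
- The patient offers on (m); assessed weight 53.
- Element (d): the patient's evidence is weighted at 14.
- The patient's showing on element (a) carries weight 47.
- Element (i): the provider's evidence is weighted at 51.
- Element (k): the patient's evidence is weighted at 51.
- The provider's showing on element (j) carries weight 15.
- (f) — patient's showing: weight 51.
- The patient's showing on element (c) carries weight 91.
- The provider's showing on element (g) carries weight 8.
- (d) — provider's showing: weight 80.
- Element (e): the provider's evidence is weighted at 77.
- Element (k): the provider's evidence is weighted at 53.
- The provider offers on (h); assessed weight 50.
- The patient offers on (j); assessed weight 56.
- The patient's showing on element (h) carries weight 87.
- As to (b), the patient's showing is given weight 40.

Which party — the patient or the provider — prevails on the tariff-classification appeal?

provider

— Issue I —
At Stage I.1 the patient must meet the balance of probabilities (weight is at least 52): on (a) the weight is 47, which does not reach 52, so (a) does not meet the standard.
  Stage I.1 not carried; the patient fails its burden.
The analysis ends at Stage I.1; the provider prevails on this issue.
— Issue II —
Stage II.1 — burden on patient; standard: the balance of probabilities (weight is at least 51).
    (f): 51 ≥ 51 [met]
    (g): 53 (provider's 8 disregarded) ≥ 51 [met]
  All elements met. The burden passes to the provider.
Stage II.2 — burden on provider; standard: the balance of probabilities (weight is at least 51).
    (h): 50 (patient's 87 disregarded) < 51 [not met]
    (i): 51 (patient's 43 disregarded) ≥ 51 [met]
  Stage II.2 not carried; the provider fails its burden.
The analysis ends at Stage II.2; the patient prevails on this issue.
— Issue III —
Stage III.1 (patient, the preponderance of the evidence, weight is at least 50): (k) 51 (provider's 53 disregarded) ≥ 50 — meets.
  Stage III.1 carried; the burden remains with the patient.
Stage III.2 (patient, the preponderance of the evidence, weight is at least 50): (l) 55 (provider's 17 disregarded) ≥ 50 — meets; (m) 53 ≥ 50 — meets.
  All elements met at the final stage.
Every stage carried; the patient prevails on this issue.
Per-issue: Issue I → provider; Issue II → patient; Issue III → patient. The patient must prevail on every issue; overall, the provider prevails.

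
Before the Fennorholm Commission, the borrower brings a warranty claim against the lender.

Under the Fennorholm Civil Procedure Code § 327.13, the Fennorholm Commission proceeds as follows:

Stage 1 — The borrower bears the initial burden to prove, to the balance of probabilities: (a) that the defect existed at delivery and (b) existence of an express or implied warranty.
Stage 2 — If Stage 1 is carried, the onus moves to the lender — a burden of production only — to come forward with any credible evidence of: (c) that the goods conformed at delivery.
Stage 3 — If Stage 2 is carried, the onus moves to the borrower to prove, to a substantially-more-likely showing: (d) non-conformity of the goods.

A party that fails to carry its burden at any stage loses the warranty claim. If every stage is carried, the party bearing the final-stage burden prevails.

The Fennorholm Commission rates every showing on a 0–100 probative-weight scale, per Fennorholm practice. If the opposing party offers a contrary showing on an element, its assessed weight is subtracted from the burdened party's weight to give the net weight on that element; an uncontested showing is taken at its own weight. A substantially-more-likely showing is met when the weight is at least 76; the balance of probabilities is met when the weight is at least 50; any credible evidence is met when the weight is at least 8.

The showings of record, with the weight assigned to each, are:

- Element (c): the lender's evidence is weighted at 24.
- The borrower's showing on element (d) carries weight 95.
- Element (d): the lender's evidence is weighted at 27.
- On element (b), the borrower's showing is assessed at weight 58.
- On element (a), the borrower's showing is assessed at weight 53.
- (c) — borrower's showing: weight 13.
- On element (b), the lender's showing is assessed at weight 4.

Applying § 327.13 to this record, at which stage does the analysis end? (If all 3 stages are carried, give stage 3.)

stage 3

Stage 1 (borrower, the balance of probabilities, weight is at least 50): (a) 53 ≥ 50 — meets; (b) net 58−4=54 ≥ 50 — meets.
  Stage 1 carried; the burden shifts to the lender.
Stage 2 (lender, any credible evidence, weight is at least 8): (c) net 24−13=11 ≥ 8 — meets.
  Stage 2 is satisfied; the onus moves to the borrower.
Stage 3 (borrower, a substantially-more-likely showing, weight is at least 76): (d) net 95−27=68 < 76 — fails.
  The borrower does not carry Stage 3.
The lender prevails.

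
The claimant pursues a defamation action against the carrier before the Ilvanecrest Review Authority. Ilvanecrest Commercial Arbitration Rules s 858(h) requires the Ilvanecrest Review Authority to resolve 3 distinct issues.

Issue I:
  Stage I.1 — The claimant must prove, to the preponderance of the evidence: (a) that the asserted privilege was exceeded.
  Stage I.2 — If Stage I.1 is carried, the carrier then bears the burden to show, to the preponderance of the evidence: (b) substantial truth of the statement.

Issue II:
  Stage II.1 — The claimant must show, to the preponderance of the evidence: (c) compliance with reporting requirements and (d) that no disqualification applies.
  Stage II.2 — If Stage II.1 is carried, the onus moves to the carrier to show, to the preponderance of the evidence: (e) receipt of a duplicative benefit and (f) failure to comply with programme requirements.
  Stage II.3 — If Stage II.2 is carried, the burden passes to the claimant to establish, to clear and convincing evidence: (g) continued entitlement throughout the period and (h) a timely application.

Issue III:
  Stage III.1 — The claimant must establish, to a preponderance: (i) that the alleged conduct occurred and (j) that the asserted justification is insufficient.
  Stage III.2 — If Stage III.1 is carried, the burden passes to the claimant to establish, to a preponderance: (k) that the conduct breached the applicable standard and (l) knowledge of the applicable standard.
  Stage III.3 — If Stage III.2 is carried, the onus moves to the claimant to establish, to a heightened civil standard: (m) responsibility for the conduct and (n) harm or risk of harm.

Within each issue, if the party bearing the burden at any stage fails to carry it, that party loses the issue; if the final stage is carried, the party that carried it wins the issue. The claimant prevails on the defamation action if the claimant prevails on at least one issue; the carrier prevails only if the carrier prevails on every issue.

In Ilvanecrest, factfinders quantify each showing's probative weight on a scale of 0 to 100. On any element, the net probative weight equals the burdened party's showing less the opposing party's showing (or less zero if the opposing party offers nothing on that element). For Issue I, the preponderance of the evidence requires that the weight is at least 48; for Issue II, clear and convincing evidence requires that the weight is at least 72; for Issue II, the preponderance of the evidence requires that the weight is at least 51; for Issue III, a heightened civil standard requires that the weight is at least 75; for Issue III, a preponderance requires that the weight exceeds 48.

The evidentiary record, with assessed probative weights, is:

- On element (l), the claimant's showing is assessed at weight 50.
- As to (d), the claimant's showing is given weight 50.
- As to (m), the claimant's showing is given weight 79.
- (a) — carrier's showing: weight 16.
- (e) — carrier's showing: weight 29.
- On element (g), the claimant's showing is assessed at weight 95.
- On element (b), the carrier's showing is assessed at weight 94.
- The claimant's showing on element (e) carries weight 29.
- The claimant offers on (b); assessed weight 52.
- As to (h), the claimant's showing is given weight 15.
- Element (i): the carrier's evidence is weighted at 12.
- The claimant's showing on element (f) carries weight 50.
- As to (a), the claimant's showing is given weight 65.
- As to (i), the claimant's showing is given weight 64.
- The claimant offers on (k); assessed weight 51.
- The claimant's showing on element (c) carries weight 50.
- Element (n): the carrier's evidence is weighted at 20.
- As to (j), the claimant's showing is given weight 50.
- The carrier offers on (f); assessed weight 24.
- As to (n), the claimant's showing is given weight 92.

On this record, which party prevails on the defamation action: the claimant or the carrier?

claimant

— Issue I —
Stage I.1 — burden on claimant; standard: the preponderance of the evidence (weight is at least 48).
    (a): 65 − 16 = 49 ≥ 48 [met]
  All elements met. The burden passes to the carrier.
Stage I.2 — burden on carrier; standard: the preponderance of the evidence (weight is at least 48).
    (b): 94 − 52 = 42 < 48 [not met]
  The carrier does not carry Stage I.2.
So the claimant prevails on this issue.
— Issue II —
At Stage II.1 the claimant must meet the preponderance of the evidence (weight is at least 51): on (c) the weight is 50, which does not reach 51, so (c) does not meet the standard; on (d) the weight is 50, < 51, so (d) does not meet the standard.
  Not every element is met, so the claimant fails to carry Stage II.1.
The carrier prevails on this issue.
— Issue III —
Stage III.1 (claimant, a preponderance, weight exceeds 48): (i) net 64−12=52 > 48 — meets; (j) 50 > 48 — meets.
  Stage III.1 is satisfied; the claimant continues to bear the burden.
Stage III.2 (claimant, a preponderance, weight exceeds 48): (k) 51 > 48 — meets; (l) 50 > 48 — meets.
  All elements met. The claimant retains the burden for Stage III.3.
Stage III.3 (claimant, a heightened civil standard, weight is at least 75): (m) 79 ≥ 75 — meets; (n) net 92−20=72 < 75 — fails.
  Not every element is met, so the claimant fails to carry Stage III.3.
The carrier prevails on this issue.
Per-issue: Issue I → claimant; Issue II → carrier; Issue III → carrier. The claimant must prevail on at least one issue; overall, the claimant prevails.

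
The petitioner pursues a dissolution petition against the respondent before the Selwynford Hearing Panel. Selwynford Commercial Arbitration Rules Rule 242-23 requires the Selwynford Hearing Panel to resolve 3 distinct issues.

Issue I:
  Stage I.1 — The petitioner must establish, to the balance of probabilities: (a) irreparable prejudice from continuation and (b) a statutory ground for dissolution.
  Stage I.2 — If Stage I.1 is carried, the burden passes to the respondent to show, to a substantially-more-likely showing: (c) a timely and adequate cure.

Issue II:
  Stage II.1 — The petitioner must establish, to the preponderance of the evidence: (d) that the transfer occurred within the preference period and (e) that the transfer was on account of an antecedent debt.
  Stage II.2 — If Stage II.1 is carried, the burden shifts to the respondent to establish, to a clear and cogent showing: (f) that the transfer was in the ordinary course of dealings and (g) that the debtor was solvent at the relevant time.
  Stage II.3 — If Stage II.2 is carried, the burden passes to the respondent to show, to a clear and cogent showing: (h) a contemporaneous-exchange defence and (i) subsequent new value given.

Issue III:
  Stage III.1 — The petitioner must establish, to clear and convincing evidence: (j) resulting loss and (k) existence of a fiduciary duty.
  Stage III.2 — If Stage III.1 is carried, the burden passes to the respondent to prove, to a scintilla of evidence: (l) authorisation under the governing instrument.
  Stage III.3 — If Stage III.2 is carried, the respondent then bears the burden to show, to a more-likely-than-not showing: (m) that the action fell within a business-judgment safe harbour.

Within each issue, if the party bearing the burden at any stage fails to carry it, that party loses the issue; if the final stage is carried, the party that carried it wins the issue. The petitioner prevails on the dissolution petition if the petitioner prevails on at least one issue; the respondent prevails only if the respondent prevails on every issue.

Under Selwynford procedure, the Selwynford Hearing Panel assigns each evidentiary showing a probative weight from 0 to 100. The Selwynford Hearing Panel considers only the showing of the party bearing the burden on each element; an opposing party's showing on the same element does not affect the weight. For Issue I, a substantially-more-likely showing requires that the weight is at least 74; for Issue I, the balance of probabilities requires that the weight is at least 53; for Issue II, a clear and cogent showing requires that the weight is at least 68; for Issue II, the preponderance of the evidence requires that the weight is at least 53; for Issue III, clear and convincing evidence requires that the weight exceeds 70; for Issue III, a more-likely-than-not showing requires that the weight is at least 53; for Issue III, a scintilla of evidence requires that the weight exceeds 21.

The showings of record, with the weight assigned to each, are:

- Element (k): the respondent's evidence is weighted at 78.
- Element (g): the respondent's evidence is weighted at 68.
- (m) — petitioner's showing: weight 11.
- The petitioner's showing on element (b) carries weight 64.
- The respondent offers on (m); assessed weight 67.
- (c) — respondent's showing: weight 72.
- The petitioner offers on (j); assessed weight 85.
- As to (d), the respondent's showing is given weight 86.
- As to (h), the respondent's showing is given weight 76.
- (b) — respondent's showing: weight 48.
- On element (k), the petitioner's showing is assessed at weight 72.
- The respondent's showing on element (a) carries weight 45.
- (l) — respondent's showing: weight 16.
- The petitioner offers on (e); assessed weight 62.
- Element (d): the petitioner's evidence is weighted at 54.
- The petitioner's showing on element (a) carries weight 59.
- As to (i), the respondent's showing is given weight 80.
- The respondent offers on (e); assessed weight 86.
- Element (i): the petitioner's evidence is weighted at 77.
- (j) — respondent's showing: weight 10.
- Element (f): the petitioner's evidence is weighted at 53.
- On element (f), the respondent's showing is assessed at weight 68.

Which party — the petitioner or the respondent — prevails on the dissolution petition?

petitioner

— Issue I —
Stage I.1 (petitioner, the balance of probabilities, weight is at least 53): (a) 59 (respondent's 45 disregarded) ≥ 53 — meets; (b) 64 (respondent's 48 disregarded) ≥ 53 — meets.
  Stage I.1 is satisfied; the onus moves to the respondent.
Stage I.2 (respondent, a substantially-more-likely showing, weight is at least 74): (c) 72 < 74 — fails.
  Stage I.2 not carried; the respondent fails its burden.
The analysis ends at Stage I.2; the petitioner prevails on this issue.
— Issue II —
At Stage II.1 the petitioner must meet the preponderance of the evidence (weight is at least 53): on (d) the weight is 54 (the respondent's 86 is given no effect), ≥ 53, so (d) meets the standard; on (e) the weight is 62 (the respondent's 86 is given no effect), which does reach 53, so (e) meets the standard.
  The petitioner carries Stage II.1; the respondent now bears the burden.
At Stage II.2 the respondent must meet a clear and cogent showing (weight is at least 68): on (f) the weight is 68 (the petitioner's 53 is given no effect), which does reach 68, so (f) meets the standard; on (g) the weight is 68, ≥ 68, so (g) meets the standard.
  Stage II.2 carried; the burden remains with the respondent.
At Stage II.3 the respondent must meet a clear and cogent showing (weight is at least 68): on (h) the weight is 76, which does reach 68, so (h) meets the standard; on (i) the weight is 80 (the petitioner's 77 is given no effect), ≥ 68, so (i) meets the standard.
  All elements met at the final stage.
All stages carried — the respondent prevails on this issue.
— Issue III —
At Stage III.1 the petitioner must meet clear and convincing evidence (weight exceeds 70): on (j) the weight is 85 (the respondent's 10 is given no effect), > 70, so (j) meets the standard; on (k) the weight is 72 (the respondent's 78 is given no effect), which does exceed 70, so (k) meets the standard.
  Stage III.1 is satisfied; the onus moves to the respondent.
At Stage III.2 the respondent must meet a scintilla of evidence (weight exceeds 21): on (l) the weight is 16, ≤ 21, so (l) does not meet the standard.
  The respondent does not carry Stage III.2.
The analysis ends at Stage III.2; the petitioner prevails on this issue.
Per-issue: Issue I → petitioner; Issue II → respondent; Issue III → petitioner. The petitioner must prevail on at least one issue; overall, the petitioner prevails.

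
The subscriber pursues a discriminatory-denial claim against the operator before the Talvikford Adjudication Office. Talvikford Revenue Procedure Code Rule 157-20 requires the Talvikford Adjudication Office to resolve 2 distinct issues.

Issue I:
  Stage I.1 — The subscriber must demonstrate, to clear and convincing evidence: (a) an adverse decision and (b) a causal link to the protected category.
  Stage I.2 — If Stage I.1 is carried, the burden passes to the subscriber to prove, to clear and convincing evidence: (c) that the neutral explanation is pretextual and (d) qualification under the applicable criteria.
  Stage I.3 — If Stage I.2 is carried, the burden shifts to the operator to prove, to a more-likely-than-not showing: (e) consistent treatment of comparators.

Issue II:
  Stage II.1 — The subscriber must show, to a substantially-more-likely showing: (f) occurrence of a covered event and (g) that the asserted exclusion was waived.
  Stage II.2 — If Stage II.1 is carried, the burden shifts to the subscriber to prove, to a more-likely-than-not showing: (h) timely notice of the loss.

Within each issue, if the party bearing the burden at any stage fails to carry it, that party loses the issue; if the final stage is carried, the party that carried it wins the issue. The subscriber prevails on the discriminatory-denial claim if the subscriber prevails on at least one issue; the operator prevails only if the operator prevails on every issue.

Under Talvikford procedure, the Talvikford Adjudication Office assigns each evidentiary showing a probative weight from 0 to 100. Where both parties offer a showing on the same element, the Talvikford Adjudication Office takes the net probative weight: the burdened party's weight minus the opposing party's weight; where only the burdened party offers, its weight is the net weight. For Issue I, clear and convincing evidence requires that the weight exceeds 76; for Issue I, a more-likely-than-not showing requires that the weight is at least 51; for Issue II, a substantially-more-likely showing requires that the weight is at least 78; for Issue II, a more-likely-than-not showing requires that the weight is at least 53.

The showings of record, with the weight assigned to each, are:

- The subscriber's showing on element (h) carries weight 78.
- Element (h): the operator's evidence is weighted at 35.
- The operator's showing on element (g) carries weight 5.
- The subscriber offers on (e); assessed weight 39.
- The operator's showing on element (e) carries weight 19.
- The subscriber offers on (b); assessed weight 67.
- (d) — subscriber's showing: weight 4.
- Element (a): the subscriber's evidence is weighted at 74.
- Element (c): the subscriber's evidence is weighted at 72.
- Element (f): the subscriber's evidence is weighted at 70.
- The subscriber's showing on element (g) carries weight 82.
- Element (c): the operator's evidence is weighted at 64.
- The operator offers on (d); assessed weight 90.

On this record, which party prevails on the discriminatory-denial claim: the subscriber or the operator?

— Issue I —
Stage I.1 (subscriber, clear and convincing evidence, weight exceeds 76): (a) 74 ≤ 76 — fails; (b) 67 ≤ 76 — fails.
  Stage I.1 not carried; the subscriber fails its burden.
The operator prevails on this issue.
— Issue II —
At Stage II.1 the subscriber must meet a substantially-more-likely showing (weight is at least 78): on (f) the weight is 70, which does not reach 78, so (f) does not meet the standard; on (g) the weight is 82 less the opposing 5 gives net 77, which does not reach 78, so (g) does not meet the standard.
  Stage II.1 not carried; the subscriber fails its burden.
So the operator prevails on this issue.
Per-issue: Issue I → operator; Issue II → operator. The subscriber must prevail on at least one issue; overall, the operator prevails.

operator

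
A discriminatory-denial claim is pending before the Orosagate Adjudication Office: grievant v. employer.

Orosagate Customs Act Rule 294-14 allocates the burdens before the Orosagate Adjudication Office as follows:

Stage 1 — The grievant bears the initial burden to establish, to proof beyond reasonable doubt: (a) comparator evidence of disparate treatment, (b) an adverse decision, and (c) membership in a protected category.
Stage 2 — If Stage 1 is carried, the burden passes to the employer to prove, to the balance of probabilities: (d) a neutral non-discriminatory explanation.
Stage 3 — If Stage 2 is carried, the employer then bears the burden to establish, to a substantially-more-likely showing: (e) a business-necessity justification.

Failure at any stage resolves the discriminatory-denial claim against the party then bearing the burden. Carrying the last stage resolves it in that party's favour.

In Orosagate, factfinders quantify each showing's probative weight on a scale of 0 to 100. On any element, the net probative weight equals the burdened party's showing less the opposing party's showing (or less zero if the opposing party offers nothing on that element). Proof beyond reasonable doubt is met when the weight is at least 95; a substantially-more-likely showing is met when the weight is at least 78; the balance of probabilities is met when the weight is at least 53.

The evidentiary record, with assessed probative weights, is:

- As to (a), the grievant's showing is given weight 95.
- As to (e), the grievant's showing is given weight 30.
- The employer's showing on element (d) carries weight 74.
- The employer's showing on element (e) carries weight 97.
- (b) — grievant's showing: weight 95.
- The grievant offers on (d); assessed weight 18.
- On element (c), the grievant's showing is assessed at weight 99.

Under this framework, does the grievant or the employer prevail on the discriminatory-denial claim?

Stage 1 — burden on grievant; standard: proof beyond reasonable doubt (weight is at least 95).
    (a): 95 ≥ 95 [met]
    (b): 95 ≥ 95 [met]
    (c): 99 ≥ 95 [met]
  All elements met. The burden passes to the employer.
Stage 2 — burden on employer; standard: the balance of probabilities (weight is at least 53).
    (d): 74 − 18 = 56 ≥ 53 [met]
  All elements met. The employer retains the burden for Stage 3.
Stage 3 — burden on employer; standard: a substantially-more-likely showing (weight is at least 78).
    (e): 97 − 30 = 67 < 78 [not met]
  Stage 3 not carried; the employer fails its burden.
The grievant prevails.

grievant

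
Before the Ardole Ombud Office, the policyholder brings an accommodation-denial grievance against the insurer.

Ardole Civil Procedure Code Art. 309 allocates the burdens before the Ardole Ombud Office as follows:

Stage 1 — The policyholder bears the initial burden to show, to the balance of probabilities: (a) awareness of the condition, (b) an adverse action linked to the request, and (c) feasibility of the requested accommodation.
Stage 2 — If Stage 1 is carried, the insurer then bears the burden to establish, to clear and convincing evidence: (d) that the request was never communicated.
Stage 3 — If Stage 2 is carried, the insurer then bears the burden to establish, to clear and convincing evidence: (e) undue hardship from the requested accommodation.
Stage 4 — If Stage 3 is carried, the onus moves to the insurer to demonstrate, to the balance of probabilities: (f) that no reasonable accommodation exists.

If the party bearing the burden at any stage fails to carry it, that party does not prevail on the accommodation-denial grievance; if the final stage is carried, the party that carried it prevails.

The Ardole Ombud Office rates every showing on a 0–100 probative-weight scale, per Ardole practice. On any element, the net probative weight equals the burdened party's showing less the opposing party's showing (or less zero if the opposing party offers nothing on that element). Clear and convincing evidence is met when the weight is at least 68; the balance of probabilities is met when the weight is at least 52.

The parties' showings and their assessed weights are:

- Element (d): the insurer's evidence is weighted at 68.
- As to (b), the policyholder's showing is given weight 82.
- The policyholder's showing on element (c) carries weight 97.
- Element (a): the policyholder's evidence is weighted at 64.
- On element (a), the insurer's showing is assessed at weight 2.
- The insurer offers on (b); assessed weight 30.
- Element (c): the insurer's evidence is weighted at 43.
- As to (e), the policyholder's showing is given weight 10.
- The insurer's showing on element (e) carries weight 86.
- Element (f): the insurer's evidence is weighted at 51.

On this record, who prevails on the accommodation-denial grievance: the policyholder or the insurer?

policyholder

Stage 1 (policyholder, the balance of probabilities, weight is at least 52): (a) net 64−2=62 ≥ 52 — meets; (b) net 82−30=52 ≥ 52 — meets; (c) net 97−43=54 ≥ 52 — meets.
  Stage 1 is satisfied; the onus moves to the insurer.
Stage 2 (insurer, clear and convincing evidence, weight is at least 68): (d) 68 ≥ 68 — meets.
  Stage 2 carried; the burden remains with the insurer.
Stage 3 (insurer, clear and convincing evidence, weight is at least 68): (e) net 86−10=76 ≥ 68 — meets.
  Stage 3 is satisfied; the insurer continues to bear the burden.
Stage 4 (insurer, the balance of probabilities, weight is at least 52): (f) 51 < 52 — fails.
  The insurer does not carry Stage 4.
So the policyholder prevails.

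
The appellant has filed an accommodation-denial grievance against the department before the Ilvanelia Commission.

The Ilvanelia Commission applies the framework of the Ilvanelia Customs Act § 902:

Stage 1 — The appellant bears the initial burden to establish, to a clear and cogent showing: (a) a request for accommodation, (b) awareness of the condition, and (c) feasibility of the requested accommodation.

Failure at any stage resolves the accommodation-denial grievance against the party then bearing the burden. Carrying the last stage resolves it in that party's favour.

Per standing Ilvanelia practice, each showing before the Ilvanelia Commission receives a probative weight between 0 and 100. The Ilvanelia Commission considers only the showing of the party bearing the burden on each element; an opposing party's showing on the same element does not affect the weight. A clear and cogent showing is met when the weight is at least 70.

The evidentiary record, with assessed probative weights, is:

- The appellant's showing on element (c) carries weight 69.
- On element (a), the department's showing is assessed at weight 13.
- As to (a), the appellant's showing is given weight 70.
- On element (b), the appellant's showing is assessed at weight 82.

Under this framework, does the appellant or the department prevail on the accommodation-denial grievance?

Stage 1 — burden on appellant; standard: a clear and cogent showing (weight is at least 70).
    (a): 70 (department's 13 disregarded) ≥ 70 [met]
    (b): 82 ≥ 70 [met]
    (c): 69 < 70 [not met]
  Stage 1 not carried; the appellant fails its burden.
The analysis ends at Stage 1; the department prevails.

department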